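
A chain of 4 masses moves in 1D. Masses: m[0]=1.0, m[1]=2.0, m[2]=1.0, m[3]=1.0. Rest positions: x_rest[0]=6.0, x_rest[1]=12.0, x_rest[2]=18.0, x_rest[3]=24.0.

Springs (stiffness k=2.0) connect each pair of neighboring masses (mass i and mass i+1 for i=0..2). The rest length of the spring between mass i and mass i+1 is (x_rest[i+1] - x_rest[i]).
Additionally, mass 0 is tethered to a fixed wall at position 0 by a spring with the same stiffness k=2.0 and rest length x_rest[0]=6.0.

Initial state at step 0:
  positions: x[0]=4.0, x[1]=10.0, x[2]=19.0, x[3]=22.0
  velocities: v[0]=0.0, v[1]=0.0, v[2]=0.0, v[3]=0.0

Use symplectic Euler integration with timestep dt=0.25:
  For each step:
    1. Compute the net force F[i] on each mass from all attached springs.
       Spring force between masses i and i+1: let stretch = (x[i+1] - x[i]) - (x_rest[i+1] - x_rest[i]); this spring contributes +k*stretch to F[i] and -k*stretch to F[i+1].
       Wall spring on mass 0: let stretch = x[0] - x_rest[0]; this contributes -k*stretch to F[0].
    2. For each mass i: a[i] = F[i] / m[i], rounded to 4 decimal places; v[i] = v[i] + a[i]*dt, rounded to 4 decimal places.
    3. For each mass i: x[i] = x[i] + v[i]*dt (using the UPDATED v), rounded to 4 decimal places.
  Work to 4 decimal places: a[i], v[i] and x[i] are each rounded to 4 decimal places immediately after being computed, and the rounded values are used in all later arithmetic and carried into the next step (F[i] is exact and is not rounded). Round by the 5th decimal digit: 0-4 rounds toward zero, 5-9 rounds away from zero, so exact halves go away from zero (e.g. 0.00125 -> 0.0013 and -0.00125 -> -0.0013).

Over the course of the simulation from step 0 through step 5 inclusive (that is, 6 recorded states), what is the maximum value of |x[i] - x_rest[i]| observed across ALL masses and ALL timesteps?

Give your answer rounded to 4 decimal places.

Step 0: x=[4.0000 10.0000 19.0000 22.0000] v=[0.0000 0.0000 0.0000 0.0000]
Step 1: x=[4.2500 10.1875 18.2500 22.3750] v=[1.0000 0.7500 -3.0000 1.5000]
Step 2: x=[4.7110 10.5078 17.0078 22.9844] v=[1.8438 1.2813 -4.9688 2.4375]
Step 3: x=[5.3077 10.8721 15.7002 23.5967] v=[2.3867 1.4571 -5.2305 2.4492]
Step 4: x=[5.9365 11.1904 14.7761 23.9720] v=[2.5151 1.2730 -3.6963 1.5010]
Step 5: x=[6.4800 11.4044 14.5533 23.9478] v=[2.1738 0.8560 -0.8912 -0.0970]
Max displacement = 3.4467

Answer: 3.4467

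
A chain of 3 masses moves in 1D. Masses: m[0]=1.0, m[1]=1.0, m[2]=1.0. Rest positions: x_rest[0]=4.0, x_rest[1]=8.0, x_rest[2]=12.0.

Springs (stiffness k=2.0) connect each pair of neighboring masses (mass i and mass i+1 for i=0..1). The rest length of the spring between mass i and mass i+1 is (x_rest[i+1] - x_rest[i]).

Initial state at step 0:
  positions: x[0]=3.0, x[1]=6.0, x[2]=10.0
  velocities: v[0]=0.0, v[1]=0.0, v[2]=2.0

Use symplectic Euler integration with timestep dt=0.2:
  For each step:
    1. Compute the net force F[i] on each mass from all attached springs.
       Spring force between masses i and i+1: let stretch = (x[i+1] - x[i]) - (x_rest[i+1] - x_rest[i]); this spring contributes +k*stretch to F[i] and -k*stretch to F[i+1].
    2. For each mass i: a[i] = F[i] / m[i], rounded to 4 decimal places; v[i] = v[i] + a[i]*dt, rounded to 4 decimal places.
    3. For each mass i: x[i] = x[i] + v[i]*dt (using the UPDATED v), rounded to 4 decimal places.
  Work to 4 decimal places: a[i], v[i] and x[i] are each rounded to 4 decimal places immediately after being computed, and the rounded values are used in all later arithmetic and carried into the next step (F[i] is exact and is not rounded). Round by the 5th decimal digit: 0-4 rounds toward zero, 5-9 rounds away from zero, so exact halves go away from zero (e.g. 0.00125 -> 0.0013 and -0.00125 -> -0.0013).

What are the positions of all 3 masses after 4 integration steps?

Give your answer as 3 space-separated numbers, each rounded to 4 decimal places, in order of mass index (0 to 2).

Answer: 2.3892 6.8189 11.3919

Derivation:
Step 0: x=[3.0000 6.0000 10.0000] v=[0.0000 0.0000 2.0000]
Step 1: x=[2.9200 6.0800 10.4000] v=[-0.4000 0.4000 2.0000]
Step 2: x=[2.7728 6.2528 10.7744] v=[-0.7360 0.8640 1.8720]
Step 3: x=[2.5840 6.5089 11.1071] v=[-0.9440 1.2806 1.6634]
Step 4: x=[2.3892 6.8189 11.3919] v=[-0.9740 1.5499 1.4241]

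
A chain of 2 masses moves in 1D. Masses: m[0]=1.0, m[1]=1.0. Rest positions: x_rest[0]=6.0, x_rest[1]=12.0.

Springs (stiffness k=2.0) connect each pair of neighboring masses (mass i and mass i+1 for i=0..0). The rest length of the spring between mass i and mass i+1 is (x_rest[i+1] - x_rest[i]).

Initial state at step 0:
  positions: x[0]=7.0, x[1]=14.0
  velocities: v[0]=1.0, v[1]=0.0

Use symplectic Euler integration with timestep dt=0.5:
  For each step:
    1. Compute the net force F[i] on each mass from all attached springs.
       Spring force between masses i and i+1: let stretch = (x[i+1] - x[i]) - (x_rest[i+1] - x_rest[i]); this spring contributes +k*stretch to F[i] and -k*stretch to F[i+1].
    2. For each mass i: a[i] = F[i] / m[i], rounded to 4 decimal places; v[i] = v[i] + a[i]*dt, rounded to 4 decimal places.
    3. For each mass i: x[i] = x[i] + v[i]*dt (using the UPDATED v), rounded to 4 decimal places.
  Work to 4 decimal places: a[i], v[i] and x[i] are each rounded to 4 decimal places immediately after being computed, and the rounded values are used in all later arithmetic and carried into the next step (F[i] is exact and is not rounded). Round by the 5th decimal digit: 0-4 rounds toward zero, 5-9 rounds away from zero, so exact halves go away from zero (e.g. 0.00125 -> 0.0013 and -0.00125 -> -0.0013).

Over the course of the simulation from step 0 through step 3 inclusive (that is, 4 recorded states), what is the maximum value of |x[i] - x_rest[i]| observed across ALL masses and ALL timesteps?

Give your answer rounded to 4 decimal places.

Answer: 2.7500

Derivation:
Step 0: x=[7.0000 14.0000] v=[1.0000 0.0000]
Step 1: x=[8.0000 13.5000] v=[2.0000 -1.0000]
Step 2: x=[8.7500 13.2500] v=[1.5000 -0.5000]
Step 3: x=[8.7500 13.7500] v=[0.0000 1.0000]
Max displacement = 2.7500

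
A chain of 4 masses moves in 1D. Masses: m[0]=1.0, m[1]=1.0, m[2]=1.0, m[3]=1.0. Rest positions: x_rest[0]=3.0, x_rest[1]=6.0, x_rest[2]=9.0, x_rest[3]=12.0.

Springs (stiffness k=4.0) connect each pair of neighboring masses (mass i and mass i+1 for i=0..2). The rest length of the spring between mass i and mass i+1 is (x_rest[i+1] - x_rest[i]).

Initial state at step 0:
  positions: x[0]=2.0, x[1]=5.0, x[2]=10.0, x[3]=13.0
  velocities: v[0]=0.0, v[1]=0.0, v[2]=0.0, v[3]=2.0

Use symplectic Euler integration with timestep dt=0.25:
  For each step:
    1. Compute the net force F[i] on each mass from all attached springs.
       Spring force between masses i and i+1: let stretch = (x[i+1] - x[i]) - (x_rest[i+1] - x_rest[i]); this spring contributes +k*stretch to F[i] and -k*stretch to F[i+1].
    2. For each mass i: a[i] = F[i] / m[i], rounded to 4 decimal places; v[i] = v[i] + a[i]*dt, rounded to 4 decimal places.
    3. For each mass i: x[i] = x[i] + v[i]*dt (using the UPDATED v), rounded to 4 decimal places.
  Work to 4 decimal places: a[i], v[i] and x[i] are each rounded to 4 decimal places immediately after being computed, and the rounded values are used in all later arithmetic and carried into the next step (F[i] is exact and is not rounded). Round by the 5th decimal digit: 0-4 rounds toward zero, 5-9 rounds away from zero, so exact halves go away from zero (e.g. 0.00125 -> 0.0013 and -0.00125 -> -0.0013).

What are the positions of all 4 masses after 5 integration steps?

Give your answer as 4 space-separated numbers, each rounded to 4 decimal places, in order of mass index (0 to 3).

Answer: 3.8165 6.3438 10.0782 12.2618

Derivation:
Step 0: x=[2.0000 5.0000 10.0000 13.0000] v=[0.0000 0.0000 0.0000 2.0000]
Step 1: x=[2.0000 5.5000 9.5000 13.5000] v=[0.0000 2.0000 -2.0000 2.0000]
Step 2: x=[2.1250 6.1250 9.0000 13.7500] v=[0.5000 2.5000 -2.0000 1.0000]
Step 3: x=[2.5000 6.4688 8.9688 13.5625] v=[1.5000 1.3750 -0.1250 -0.7500]
Step 4: x=[3.1172 6.4454 9.4610 12.9766] v=[2.4688 -0.0938 1.9687 -2.3437]
Step 5: x=[3.8165 6.3438 10.0782 12.2618] v=[2.7970 -0.4064 2.4687 -2.8593]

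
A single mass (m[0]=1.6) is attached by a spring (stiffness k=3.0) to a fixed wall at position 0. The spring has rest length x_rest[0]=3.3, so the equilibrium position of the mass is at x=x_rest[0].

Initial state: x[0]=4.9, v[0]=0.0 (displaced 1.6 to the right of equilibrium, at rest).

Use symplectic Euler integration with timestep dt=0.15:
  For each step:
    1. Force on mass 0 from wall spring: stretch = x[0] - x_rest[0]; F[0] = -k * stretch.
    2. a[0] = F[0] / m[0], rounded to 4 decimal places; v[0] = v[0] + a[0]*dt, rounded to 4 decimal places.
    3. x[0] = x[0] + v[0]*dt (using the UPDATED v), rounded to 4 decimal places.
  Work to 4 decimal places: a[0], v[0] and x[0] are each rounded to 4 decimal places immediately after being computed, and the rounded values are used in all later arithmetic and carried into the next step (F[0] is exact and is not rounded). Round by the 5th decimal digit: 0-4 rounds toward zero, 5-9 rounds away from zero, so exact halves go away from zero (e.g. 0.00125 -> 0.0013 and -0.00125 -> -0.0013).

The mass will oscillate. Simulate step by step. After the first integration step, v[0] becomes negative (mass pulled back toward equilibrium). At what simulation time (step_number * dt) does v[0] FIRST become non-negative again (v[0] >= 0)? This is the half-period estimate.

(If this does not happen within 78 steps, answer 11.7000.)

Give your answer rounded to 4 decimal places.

Answer: 2.4000

Derivation:
Step 0: x=[4.9000] v=[0.0000]
Step 1: x=[4.8325] v=[-0.4500]
Step 2: x=[4.7004] v=[-0.8810]
Step 3: x=[4.5092] v=[-1.2749]
Step 4: x=[4.2670] v=[-1.6150]
Step 5: x=[3.9840] v=[-1.8870]
Step 6: x=[3.6721] v=[-2.0794]
Step 7: x=[3.3445] v=[-2.1841]
Step 8: x=[3.0150] v=[-2.1966]
Step 9: x=[2.6975] v=[-2.1164]
Step 10: x=[2.4055] v=[-1.9469]
Step 11: x=[2.1512] v=[-1.6953]
Step 12: x=[1.9454] v=[-1.3722]
Step 13: x=[1.7967] v=[-0.9912]
Step 14: x=[1.7114] v=[-0.5684]
Step 15: x=[1.6932] v=[-0.1216]
Step 16: x=[1.7427] v=[0.3303]
First v>=0 after going negative at step 16, time=2.4000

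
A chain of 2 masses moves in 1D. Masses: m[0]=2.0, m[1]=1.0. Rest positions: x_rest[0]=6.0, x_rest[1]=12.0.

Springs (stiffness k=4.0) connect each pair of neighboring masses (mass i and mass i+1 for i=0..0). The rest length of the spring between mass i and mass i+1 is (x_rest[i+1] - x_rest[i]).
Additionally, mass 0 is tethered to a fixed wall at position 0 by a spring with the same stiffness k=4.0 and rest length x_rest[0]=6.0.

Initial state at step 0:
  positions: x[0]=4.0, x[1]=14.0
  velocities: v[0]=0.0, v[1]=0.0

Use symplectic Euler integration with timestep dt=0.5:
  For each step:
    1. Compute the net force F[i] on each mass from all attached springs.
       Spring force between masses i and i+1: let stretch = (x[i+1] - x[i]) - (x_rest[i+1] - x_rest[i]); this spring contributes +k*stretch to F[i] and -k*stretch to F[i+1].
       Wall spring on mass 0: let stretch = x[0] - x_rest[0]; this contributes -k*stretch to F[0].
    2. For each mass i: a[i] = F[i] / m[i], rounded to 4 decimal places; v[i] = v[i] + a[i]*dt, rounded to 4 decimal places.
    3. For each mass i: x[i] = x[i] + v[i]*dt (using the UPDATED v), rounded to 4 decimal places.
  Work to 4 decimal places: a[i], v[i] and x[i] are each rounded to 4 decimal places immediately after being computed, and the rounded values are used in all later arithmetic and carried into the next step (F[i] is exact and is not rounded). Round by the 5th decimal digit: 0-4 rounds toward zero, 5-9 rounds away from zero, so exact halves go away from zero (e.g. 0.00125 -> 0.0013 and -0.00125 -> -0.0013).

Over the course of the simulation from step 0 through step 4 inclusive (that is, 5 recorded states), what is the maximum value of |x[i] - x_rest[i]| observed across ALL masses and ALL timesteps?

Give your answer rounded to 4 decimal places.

Step 0: x=[4.0000 14.0000] v=[0.0000 0.0000]
Step 1: x=[7.0000 10.0000] v=[6.0000 -8.0000]
Step 2: x=[8.0000 9.0000] v=[2.0000 -2.0000]
Step 3: x=[5.5000 13.0000] v=[-5.0000 8.0000]
Step 4: x=[4.0000 15.5000] v=[-3.0000 5.0000]
Max displacement = 3.5000

Answer: 3.5000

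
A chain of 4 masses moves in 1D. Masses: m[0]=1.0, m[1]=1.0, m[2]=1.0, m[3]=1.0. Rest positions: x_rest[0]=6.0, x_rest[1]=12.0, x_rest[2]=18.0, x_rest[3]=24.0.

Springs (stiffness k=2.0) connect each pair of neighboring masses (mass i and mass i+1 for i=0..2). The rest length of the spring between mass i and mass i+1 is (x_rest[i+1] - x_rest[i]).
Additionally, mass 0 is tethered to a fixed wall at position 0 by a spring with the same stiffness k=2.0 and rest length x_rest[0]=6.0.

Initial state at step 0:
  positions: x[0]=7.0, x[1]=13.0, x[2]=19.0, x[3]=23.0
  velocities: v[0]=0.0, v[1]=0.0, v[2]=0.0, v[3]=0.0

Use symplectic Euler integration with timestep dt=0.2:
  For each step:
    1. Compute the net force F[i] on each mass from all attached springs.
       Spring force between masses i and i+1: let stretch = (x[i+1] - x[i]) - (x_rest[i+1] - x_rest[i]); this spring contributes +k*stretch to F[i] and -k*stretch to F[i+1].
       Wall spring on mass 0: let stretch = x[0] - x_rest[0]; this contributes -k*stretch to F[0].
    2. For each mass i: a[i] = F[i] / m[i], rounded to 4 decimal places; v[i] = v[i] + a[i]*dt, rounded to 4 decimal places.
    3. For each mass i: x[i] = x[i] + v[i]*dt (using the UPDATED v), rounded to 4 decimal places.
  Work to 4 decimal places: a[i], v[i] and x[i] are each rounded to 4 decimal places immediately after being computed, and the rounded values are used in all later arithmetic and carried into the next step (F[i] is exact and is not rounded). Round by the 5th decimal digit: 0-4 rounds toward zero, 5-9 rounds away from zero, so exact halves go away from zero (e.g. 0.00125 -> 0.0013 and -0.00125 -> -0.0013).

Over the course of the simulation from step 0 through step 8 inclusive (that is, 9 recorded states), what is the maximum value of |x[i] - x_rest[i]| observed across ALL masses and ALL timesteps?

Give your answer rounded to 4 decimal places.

Step 0: x=[7.0000 13.0000 19.0000 23.0000] v=[0.0000 0.0000 0.0000 0.0000]
Step 1: x=[6.9200 13.0000 18.8400 23.1600] v=[-0.4000 0.0000 -0.8000 0.8000]
Step 2: x=[6.7728 12.9808 18.5584 23.4544] v=[-0.7360 -0.0960 -1.4080 1.4720]
Step 3: x=[6.5804 12.9112 18.2223 23.8371] v=[-0.9619 -0.3482 -1.6806 1.9136]
Step 4: x=[6.3681 12.7600 17.9105 24.2506] v=[-1.0617 -0.7561 -1.5591 2.0677]
Step 5: x=[6.1577 12.5095 17.6938 24.6369] v=[-1.0522 -1.2527 -1.0833 1.9317]
Step 6: x=[5.9628 12.1656 17.6178 24.9478] v=[-0.9746 -1.7197 -0.3798 1.5545]
Step 7: x=[5.7871 11.7616 17.6921 25.1523] v=[-0.8786 -2.0199 0.3713 1.0225]
Step 8: x=[5.6264 11.3541 17.8887 25.2400] v=[-0.8036 -2.0375 0.9832 0.4384]
Max displacement = 1.2400

Answer: 1.2400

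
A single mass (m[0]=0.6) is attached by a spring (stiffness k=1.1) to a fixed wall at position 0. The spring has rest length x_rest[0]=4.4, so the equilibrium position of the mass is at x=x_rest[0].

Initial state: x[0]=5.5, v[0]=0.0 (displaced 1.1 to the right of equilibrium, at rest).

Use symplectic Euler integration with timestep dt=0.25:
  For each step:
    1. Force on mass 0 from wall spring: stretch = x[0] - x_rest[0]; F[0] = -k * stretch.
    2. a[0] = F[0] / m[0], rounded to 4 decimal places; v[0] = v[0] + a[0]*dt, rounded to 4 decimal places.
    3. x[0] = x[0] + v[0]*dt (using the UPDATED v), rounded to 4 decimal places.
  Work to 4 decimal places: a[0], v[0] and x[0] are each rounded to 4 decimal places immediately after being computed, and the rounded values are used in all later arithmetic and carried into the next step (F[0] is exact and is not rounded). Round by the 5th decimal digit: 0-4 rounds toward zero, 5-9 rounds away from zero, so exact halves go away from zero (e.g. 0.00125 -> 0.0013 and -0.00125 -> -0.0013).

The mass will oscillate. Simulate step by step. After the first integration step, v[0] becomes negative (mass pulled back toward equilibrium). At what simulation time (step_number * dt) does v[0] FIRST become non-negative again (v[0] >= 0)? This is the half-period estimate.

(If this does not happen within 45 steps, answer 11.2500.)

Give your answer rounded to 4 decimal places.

Step 0: x=[5.5000] v=[0.0000]
Step 1: x=[5.3740] v=[-0.5042]
Step 2: x=[5.1364] v=[-0.9506]
Step 3: x=[4.8144] v=[-1.2881]
Step 4: x=[4.4449] v=[-1.4780]
Step 5: x=[4.0703] v=[-1.4986]
Step 6: x=[3.7334] v=[-1.3475]
Step 7: x=[3.4729] v=[-1.0420]
Step 8: x=[3.3186] v=[-0.6171]
Step 9: x=[3.2882] v=[-0.1215]
Step 10: x=[3.3852] v=[0.3881]
First v>=0 after going negative at step 10, time=2.5000

Answer: 2.5000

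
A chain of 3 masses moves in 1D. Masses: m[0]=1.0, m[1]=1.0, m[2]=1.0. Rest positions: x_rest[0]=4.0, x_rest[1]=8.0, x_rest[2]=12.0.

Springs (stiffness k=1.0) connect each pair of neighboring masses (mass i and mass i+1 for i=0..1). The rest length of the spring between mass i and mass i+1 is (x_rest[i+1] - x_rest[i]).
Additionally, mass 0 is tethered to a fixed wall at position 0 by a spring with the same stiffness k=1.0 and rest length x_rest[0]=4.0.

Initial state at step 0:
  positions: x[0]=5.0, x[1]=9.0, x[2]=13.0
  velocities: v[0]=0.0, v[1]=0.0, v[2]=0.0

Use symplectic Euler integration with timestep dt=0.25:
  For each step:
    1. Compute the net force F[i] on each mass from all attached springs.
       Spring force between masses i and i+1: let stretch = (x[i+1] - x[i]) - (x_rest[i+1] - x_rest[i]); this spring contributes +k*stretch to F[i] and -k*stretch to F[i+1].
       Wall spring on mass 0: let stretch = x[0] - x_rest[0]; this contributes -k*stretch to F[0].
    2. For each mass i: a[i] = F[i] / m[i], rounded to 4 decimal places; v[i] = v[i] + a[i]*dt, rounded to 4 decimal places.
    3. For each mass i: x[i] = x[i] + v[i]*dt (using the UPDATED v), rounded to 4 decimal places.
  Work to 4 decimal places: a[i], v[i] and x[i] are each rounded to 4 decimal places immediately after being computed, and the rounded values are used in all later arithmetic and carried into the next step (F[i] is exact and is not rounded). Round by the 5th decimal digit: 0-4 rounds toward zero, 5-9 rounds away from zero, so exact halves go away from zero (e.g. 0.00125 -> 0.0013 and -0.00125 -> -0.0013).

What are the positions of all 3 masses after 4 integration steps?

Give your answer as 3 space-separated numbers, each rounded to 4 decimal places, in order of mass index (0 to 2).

Answer: 4.4838 8.9481 12.9984

Derivation:
Step 0: x=[5.0000 9.0000 13.0000] v=[0.0000 0.0000 0.0000]
Step 1: x=[4.9375 9.0000 13.0000] v=[-0.2500 0.0000 0.0000]
Step 2: x=[4.8203 8.9961 13.0000] v=[-0.4688 -0.0156 0.0000]
Step 3: x=[4.6628 8.9815 12.9998] v=[-0.6299 -0.0586 -0.0010]
Step 4: x=[4.4838 8.9481 12.9984] v=[-0.7159 -0.1337 -0.0056]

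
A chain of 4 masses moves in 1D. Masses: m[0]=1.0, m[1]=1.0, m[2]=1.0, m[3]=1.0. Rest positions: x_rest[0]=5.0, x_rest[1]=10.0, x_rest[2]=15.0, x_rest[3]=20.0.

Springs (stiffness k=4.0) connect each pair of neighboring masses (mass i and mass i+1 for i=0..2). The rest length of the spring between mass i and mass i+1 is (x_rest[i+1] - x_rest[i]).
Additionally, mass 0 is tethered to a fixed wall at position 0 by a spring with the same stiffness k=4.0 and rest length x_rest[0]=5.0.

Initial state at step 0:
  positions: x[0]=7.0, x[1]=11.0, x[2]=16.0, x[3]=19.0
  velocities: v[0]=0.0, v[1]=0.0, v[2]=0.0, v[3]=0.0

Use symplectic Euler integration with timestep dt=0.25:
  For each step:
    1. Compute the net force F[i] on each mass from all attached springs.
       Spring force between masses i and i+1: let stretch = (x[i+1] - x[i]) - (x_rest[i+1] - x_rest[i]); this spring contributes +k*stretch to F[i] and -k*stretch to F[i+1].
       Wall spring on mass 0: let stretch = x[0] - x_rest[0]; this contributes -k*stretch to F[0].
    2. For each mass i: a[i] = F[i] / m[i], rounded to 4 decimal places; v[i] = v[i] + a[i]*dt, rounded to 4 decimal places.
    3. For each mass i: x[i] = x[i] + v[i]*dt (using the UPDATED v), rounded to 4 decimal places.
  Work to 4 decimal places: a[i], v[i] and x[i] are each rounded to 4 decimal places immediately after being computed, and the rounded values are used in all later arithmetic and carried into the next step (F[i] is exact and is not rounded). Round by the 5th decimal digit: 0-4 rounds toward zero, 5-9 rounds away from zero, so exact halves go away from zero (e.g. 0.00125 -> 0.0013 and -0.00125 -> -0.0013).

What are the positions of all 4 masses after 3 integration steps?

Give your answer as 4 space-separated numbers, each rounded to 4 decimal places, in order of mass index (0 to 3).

Step 0: x=[7.0000 11.0000 16.0000 19.0000] v=[0.0000 0.0000 0.0000 0.0000]
Step 1: x=[6.2500 11.2500 15.5000 19.5000] v=[-3.0000 1.0000 -2.0000 2.0000]
Step 2: x=[5.1875 11.3125 14.9375 20.2500] v=[-4.2500 0.2500 -2.2500 3.0000]
Step 3: x=[4.3594 10.7500 14.7969 20.9219] v=[-3.3125 -2.2500 -0.5625 2.6875]

Answer: 4.3594 10.7500 14.7969 20.9219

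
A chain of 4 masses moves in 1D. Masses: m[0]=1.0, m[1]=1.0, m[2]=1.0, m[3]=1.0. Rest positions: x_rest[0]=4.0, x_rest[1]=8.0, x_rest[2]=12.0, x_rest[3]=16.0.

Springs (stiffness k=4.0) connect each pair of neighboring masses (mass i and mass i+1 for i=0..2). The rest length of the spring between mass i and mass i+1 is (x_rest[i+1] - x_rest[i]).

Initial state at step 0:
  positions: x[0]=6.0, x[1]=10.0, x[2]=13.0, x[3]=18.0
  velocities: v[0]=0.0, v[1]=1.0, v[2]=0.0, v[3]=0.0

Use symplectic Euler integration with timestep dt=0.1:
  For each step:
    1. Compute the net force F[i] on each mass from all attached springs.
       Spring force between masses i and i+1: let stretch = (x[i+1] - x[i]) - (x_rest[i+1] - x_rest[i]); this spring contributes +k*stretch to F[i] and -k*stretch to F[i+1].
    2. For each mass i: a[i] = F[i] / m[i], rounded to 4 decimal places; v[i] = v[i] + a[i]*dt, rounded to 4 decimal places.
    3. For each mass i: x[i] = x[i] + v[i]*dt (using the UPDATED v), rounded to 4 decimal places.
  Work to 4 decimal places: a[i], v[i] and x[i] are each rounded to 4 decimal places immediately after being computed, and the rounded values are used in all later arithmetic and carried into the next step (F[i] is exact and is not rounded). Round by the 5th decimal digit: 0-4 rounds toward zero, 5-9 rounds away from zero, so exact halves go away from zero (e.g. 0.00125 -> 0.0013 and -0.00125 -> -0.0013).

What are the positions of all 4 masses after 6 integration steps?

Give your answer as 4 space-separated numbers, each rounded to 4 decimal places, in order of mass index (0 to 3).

Step 0: x=[6.0000 10.0000 13.0000 18.0000] v=[0.0000 1.0000 0.0000 0.0000]
Step 1: x=[6.0000 10.0600 13.0800 17.9600] v=[0.0000 0.6000 0.8000 -0.4000]
Step 2: x=[6.0024 10.0784 13.2344 17.8848] v=[0.0240 0.1840 1.5440 -0.7520]
Step 3: x=[6.0078 10.0600 13.4486 17.7836] v=[0.0544 -0.1840 2.1418 -1.0122]
Step 4: x=[6.0153 10.0151 13.7006 17.6690] v=[0.0753 -0.4494 2.5204 -1.1462]
Step 5: x=[6.0228 9.9576 13.9640 17.5556] v=[0.0752 -0.5751 2.6336 -1.1336]
Step 6: x=[6.0277 9.9030 14.2108 17.4586] v=[0.0491 -0.5465 2.4677 -0.9702]

Answer: 6.0277 9.9030 14.2108 17.4586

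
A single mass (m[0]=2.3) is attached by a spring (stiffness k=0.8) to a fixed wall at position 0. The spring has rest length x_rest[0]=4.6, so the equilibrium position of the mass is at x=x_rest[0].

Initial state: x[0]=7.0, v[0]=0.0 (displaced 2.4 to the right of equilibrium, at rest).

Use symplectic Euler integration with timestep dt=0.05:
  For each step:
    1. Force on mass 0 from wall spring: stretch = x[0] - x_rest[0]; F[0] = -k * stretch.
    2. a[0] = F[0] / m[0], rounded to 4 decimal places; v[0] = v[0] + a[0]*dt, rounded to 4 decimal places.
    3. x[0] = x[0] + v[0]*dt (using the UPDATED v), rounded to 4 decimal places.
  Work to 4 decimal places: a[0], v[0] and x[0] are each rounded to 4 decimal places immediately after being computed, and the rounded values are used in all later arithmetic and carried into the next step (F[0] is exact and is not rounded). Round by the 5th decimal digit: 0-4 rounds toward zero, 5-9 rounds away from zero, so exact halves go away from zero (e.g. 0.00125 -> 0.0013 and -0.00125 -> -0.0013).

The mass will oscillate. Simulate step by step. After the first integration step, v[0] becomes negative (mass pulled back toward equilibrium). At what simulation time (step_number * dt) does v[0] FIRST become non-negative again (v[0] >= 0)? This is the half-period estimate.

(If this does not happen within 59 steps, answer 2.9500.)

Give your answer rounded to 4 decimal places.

Step 0: x=[7.0000] v=[0.0000]
Step 1: x=[6.9979] v=[-0.0417]
Step 2: x=[6.9937] v=[-0.0834]
Step 3: x=[6.9875] v=[-0.1250]
Step 4: x=[6.9792] v=[-0.1665]
Step 5: x=[6.9688] v=[-0.2079]
Step 6: x=[6.9563] v=[-0.2491]
Step 7: x=[6.9418] v=[-0.2901]
Step 8: x=[6.9253] v=[-0.3308]
Step 9: x=[6.9067] v=[-0.3712]
Step 10: x=[6.8861] v=[-0.4113]
Step 11: x=[6.8635] v=[-0.4511]
Step 12: x=[6.8390] v=[-0.4905]
Step 13: x=[6.8125] v=[-0.5294]
Step 14: x=[6.7841] v=[-0.5679]
Step 15: x=[6.7538] v=[-0.6059]
Step 16: x=[6.7216] v=[-0.6434]
Step 17: x=[6.6876] v=[-0.6803]
Step 18: x=[6.6518] v=[-0.7166]
Step 19: x=[6.6142] v=[-0.7523]
Step 20: x=[6.5748] v=[-0.7873]
Step 21: x=[6.5337] v=[-0.8216]
Step 22: x=[6.4909] v=[-0.8552]
Step 23: x=[6.4465] v=[-0.8881]
Step 24: x=[6.4005] v=[-0.9202]
Step 25: x=[6.3529] v=[-0.9515]
Step 26: x=[6.3038] v=[-0.9820]
Step 27: x=[6.2532] v=[-1.0116]
Step 28: x=[6.2012] v=[-1.0404]
Step 29: x=[6.1478] v=[-1.0682]
Step 30: x=[6.0930] v=[-1.0951]
Step 31: x=[6.0369] v=[-1.1211]
Step 32: x=[5.9796] v=[-1.1461]
Step 33: x=[5.9211] v=[-1.1701]
Step 34: x=[5.8614] v=[-1.1931]
Step 35: x=[5.8007] v=[-1.2150]
Step 36: x=[5.7389] v=[-1.2359]
Step 37: x=[5.6761] v=[-1.2557]
Step 38: x=[5.6124] v=[-1.2744]
Step 39: x=[5.5478] v=[-1.2920]
Step 40: x=[5.4824] v=[-1.3085]
Step 41: x=[5.4162] v=[-1.3238]
Step 42: x=[5.3493] v=[-1.3380]
Step 43: x=[5.2818] v=[-1.3510]
Step 44: x=[5.2137] v=[-1.3629]
Step 45: x=[5.1450] v=[-1.3736]
Step 46: x=[5.0758] v=[-1.3831]
Step 47: x=[5.0062] v=[-1.3914]
Step 48: x=[4.9363] v=[-1.3985]
Step 49: x=[4.8661] v=[-1.4044]
Step 50: x=[4.7957] v=[-1.4090]
Step 51: x=[4.7251] v=[-1.4124]
Step 52: x=[4.6544] v=[-1.4146]
Step 53: x=[4.5836] v=[-1.4155]
Step 54: x=[4.5128] v=[-1.4152]
Step 55: x=[4.4421] v=[-1.4137]
Step 56: x=[4.3716] v=[-1.4110]
Step 57: x=[4.3013] v=[-1.4070]
Step 58: x=[4.2312] v=[-1.4018]
Step 59: x=[4.1614] v=[-1.3954]
v[0] did not become non-negative within 59 steps; using fallback time=2.9500

Answer: 2.9500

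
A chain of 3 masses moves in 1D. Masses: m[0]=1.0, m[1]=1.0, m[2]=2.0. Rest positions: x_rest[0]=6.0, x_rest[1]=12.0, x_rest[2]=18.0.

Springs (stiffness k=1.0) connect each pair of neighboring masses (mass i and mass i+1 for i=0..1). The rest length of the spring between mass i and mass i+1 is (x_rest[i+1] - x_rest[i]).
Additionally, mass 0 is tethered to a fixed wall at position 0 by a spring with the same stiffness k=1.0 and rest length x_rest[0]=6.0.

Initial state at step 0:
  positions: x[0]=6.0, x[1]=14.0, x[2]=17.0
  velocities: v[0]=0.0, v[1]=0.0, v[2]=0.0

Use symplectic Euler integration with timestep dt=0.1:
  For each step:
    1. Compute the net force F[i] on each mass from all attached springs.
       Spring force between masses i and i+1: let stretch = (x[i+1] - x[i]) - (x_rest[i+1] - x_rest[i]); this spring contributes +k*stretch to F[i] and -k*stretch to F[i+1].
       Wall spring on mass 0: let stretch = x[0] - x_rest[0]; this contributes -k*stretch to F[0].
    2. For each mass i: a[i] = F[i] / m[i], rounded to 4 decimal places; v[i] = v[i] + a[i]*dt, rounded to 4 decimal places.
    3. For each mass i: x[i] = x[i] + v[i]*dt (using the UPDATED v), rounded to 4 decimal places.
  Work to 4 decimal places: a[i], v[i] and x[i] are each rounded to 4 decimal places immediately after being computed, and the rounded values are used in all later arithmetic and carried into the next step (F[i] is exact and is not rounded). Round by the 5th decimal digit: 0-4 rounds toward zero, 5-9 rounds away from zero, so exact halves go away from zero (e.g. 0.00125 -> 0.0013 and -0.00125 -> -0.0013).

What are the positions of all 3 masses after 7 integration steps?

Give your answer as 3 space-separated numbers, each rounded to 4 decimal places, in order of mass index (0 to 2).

Step 0: x=[6.0000 14.0000 17.0000] v=[0.0000 0.0000 0.0000]
Step 1: x=[6.0200 13.9500 17.0150] v=[0.2000 -0.5000 0.1500]
Step 2: x=[6.0591 13.8514 17.0447] v=[0.3910 -0.9865 0.2968]
Step 3: x=[6.1155 13.7068 17.0884] v=[0.5643 -1.4464 0.4371]
Step 4: x=[6.1867 13.5201 17.1452] v=[0.7119 -1.8674 0.5680]
Step 5: x=[6.2694 13.2963 17.2139] v=[0.8266 -2.2382 0.6868]
Step 6: x=[6.3596 13.0414 17.2930] v=[0.9024 -2.5491 0.7909]
Step 7: x=[6.4531 12.7622 17.3808] v=[0.9346 -2.7921 0.8783]

Answer: 6.4531 12.7622 17.3808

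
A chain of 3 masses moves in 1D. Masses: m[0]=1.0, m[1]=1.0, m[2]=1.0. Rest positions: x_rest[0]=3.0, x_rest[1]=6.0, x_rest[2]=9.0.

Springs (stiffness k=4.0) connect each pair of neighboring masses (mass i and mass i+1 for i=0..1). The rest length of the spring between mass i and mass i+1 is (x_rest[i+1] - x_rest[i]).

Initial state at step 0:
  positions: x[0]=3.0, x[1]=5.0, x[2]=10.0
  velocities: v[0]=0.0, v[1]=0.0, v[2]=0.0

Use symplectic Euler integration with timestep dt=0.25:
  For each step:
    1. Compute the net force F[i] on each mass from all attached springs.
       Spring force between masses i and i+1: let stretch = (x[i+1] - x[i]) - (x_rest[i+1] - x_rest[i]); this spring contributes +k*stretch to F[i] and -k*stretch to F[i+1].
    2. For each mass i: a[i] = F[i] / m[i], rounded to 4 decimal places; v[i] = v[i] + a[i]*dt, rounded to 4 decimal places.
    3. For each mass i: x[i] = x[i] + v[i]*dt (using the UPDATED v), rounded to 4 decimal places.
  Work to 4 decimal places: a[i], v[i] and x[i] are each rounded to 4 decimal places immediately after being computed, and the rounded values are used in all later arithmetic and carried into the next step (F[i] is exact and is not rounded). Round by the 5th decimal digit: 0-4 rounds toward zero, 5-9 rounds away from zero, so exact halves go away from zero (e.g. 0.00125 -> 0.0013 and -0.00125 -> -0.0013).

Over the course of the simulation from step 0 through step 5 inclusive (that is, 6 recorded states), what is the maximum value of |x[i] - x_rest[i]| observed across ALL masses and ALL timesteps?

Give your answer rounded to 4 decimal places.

Step 0: x=[3.0000 5.0000 10.0000] v=[0.0000 0.0000 0.0000]
Step 1: x=[2.7500 5.7500 9.5000] v=[-1.0000 3.0000 -2.0000]
Step 2: x=[2.5000 6.6875 8.8125] v=[-1.0000 3.7500 -2.7500]
Step 3: x=[2.5469 7.1094 8.3438] v=[0.1875 1.6875 -1.8750]
Step 4: x=[2.9844 6.6993 8.3165] v=[1.7500 -1.6406 -0.1094]
Step 5: x=[3.6006 5.7647 8.6349] v=[2.4649 -3.7383 1.2734]
Max displacement = 1.1094

Answer: 1.1094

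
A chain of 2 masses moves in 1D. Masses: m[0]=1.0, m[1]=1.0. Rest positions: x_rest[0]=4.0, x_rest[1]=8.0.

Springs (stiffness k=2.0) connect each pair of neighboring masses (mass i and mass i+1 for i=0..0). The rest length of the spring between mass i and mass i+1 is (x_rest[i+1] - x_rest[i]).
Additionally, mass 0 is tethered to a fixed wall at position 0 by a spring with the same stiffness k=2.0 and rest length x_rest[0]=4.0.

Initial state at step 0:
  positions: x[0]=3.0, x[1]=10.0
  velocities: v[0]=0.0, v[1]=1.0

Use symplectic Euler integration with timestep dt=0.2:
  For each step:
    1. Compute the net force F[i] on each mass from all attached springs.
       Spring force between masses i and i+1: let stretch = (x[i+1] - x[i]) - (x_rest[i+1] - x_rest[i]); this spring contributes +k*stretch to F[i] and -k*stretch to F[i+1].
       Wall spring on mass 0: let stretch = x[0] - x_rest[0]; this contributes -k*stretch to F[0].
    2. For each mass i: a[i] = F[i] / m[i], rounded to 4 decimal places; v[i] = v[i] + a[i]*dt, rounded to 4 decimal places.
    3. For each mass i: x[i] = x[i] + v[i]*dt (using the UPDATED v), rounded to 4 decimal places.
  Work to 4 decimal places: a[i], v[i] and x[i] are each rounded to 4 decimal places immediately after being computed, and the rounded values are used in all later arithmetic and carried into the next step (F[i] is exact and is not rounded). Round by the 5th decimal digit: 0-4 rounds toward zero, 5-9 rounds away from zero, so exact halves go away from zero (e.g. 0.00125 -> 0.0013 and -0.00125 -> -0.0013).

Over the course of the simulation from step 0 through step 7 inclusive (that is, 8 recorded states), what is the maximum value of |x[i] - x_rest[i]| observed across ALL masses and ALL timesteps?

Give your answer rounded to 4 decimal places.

Step 0: x=[3.0000 10.0000] v=[0.0000 1.0000]
Step 1: x=[3.3200 9.9600] v=[1.6000 -0.2000]
Step 2: x=[3.9056 9.7088] v=[2.9280 -1.2560]
Step 3: x=[4.6430 9.3133] v=[3.6870 -1.9773]
Step 4: x=[5.3826 8.8642] v=[3.6979 -2.2454]
Step 5: x=[5.9701 8.4566] v=[2.9375 -2.0380]
Step 6: x=[6.2789 8.1701] v=[1.5441 -1.4326]
Step 7: x=[6.2367 8.0523] v=[-0.2110 -0.5891]
Max displacement = 2.2789

Answer: 2.2789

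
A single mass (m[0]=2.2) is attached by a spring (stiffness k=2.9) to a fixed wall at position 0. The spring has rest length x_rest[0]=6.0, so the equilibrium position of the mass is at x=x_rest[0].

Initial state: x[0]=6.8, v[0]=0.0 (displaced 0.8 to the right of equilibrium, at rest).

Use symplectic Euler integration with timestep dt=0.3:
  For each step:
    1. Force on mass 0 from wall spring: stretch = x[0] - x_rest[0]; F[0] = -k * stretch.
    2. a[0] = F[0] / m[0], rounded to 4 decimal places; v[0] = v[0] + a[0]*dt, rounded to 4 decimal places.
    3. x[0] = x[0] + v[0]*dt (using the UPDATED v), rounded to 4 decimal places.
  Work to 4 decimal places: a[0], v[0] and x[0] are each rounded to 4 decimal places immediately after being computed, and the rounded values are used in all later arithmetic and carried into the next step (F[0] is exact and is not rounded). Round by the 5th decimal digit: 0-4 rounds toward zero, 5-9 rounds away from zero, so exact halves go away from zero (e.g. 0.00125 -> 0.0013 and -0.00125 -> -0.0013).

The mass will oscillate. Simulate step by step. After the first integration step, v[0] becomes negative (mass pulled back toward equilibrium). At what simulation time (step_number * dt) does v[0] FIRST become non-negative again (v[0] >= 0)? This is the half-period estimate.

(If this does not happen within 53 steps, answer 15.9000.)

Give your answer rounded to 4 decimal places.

Answer: 3.0000

Derivation:
Step 0: x=[6.8000] v=[0.0000]
Step 1: x=[6.7051] v=[-0.3164]
Step 2: x=[6.5265] v=[-0.5953]
Step 3: x=[6.2855] v=[-0.8035]
Step 4: x=[6.0106] v=[-0.9164]
Step 5: x=[5.7344] v=[-0.9206]
Step 6: x=[5.4897] v=[-0.8156]
Step 7: x=[5.3056] v=[-0.6138]
Step 8: x=[5.2038] v=[-0.3392]
Step 9: x=[5.1965] v=[-0.0244]
Step 10: x=[5.2845] v=[0.2934]
First v>=0 after going negative at step 10, time=3.0000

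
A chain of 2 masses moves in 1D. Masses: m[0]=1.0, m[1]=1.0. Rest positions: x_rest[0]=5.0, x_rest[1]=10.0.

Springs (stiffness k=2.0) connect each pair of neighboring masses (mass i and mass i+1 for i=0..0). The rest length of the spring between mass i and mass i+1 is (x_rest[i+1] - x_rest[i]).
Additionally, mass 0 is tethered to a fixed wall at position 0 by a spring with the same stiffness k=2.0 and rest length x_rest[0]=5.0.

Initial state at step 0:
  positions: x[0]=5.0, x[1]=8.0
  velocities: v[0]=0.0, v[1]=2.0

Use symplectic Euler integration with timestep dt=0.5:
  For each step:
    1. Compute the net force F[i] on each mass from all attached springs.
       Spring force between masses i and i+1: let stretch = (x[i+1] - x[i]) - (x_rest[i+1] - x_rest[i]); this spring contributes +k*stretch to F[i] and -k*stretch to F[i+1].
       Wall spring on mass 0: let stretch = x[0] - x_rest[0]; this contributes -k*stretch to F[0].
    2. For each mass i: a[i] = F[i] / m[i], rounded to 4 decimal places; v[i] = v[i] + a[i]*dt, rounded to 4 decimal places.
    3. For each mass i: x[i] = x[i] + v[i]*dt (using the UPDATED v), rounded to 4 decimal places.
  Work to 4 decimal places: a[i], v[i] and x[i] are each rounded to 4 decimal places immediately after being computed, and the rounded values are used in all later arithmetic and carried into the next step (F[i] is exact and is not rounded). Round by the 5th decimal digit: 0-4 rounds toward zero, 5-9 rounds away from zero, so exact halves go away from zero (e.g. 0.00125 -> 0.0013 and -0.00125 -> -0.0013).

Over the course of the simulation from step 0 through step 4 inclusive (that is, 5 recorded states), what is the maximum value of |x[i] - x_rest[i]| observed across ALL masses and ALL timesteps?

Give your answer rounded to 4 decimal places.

Answer: 2.6250

Derivation:
Step 0: x=[5.0000 8.0000] v=[0.0000 2.0000]
Step 1: x=[4.0000 10.0000] v=[-2.0000 4.0000]
Step 2: x=[4.0000 11.5000] v=[0.0000 3.0000]
Step 3: x=[5.7500 11.7500] v=[3.5000 0.5000]
Step 4: x=[7.6250 11.5000] v=[3.7500 -0.5000]
Max displacement = 2.6250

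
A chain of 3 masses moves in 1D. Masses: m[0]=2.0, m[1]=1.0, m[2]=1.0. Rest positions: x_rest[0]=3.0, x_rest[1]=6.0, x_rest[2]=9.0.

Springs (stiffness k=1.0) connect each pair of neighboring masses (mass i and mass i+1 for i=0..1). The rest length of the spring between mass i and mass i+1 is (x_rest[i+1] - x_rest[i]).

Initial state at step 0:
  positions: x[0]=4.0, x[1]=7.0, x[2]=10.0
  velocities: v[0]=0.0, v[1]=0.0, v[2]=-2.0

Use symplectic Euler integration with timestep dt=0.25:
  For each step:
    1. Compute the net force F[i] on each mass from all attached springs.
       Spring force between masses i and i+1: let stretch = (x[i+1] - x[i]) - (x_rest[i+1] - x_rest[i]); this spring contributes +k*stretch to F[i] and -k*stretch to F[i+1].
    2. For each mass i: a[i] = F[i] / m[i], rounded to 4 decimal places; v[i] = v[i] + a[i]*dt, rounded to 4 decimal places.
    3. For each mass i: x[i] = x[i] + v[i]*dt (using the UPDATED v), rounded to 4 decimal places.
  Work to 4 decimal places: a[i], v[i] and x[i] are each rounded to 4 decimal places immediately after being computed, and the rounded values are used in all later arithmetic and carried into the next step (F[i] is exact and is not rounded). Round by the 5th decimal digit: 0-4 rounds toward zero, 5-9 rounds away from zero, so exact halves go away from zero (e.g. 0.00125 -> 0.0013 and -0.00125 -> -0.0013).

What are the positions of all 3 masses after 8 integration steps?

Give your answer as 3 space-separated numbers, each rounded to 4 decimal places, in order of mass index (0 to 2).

Answer: 3.8163 5.5466 7.8208

Derivation:
Step 0: x=[4.0000 7.0000 10.0000] v=[0.0000 0.0000 -2.0000]
Step 1: x=[4.0000 7.0000 9.5000] v=[0.0000 0.0000 -2.0000]
Step 2: x=[4.0000 6.9688 9.0313] v=[0.0000 -0.1250 -1.8750]
Step 3: x=[3.9990 6.8809 8.6212] v=[-0.0039 -0.3516 -1.6406]
Step 4: x=[3.9943 6.7217 8.2898] v=[-0.0187 -0.6370 -1.3257]
Step 5: x=[3.9811 6.4900 8.0479] v=[-0.0528 -0.9268 -0.9677]
Step 6: x=[3.9526 6.1989 7.8961] v=[-0.1142 -1.1646 -0.6072]
Step 7: x=[3.9005 5.8734 7.8257] v=[-0.2084 -1.3019 -0.2815]
Step 8: x=[3.8163 5.5466 7.8208] v=[-0.3368 -1.3071 -0.0196]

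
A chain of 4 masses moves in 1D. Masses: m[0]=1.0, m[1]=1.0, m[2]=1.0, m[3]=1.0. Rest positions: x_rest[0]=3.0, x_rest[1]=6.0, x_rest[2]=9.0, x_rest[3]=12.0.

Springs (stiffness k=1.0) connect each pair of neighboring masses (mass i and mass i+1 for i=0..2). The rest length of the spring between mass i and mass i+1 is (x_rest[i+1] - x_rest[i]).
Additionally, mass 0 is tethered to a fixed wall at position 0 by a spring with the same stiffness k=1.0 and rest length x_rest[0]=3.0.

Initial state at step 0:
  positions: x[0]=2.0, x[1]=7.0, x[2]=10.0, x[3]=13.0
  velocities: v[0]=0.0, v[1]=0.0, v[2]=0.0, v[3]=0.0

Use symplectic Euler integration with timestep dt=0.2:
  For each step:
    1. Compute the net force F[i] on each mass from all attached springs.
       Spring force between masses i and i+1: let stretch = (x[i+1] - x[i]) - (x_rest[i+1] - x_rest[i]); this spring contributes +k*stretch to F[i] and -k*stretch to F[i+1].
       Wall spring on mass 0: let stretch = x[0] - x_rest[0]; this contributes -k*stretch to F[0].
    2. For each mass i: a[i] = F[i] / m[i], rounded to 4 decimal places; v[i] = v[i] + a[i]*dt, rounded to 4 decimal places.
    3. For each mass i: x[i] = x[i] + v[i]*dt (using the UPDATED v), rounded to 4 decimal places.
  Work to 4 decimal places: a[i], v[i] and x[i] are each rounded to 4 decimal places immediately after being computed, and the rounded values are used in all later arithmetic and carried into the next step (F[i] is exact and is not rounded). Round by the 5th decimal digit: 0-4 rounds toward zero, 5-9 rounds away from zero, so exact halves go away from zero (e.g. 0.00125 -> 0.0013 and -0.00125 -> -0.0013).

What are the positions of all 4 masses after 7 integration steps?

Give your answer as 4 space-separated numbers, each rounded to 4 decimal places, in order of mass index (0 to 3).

Answer: 4.0283 5.8814 9.7256 12.9783

Derivation:
Step 0: x=[2.0000 7.0000 10.0000 13.0000] v=[0.0000 0.0000 0.0000 0.0000]
Step 1: x=[2.1200 6.9200 10.0000 13.0000] v=[0.6000 -0.4000 0.0000 0.0000]
Step 2: x=[2.3472 6.7712 9.9968 13.0000] v=[1.1360 -0.7440 -0.0160 0.0000]
Step 3: x=[2.6575 6.5745 9.9847 12.9999] v=[1.5514 -0.9837 -0.0605 -0.0006]
Step 4: x=[3.0182 6.3575 9.9568 12.9992] v=[1.8033 -1.0851 -0.1395 -0.0036]
Step 5: x=[3.3917 6.1509 9.9066 12.9968] v=[1.8675 -1.0331 -0.2509 -0.0121]
Step 6: x=[3.7399 5.9841 9.8298 12.9908] v=[1.7410 -0.8338 -0.3840 -0.0301]
Step 7: x=[4.0283 5.8814 9.7256 12.9783] v=[1.4419 -0.5135 -0.5209 -0.0623]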